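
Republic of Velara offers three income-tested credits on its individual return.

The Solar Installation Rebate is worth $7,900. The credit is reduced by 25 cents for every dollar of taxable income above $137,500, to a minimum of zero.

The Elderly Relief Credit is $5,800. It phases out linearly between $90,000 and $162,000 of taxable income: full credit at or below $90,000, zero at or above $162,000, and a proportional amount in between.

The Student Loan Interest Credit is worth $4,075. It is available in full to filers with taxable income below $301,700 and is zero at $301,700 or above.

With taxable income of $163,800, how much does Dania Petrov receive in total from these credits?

Solar Installation Rebate: 25% of the $26,300 excess over $137,500 is $6,575; credit = $7,900 − $6,575 = $1,325.
Elderly Relief Credit: $163,800 is at or above $162,000, so the credit is $0.
Student Loan Interest Credit: $163,800 is below the $301,700 cutoff, so the full $4,075 applies.
Total: $1,325 + $0 + $4,075 = $5,400.

$5,400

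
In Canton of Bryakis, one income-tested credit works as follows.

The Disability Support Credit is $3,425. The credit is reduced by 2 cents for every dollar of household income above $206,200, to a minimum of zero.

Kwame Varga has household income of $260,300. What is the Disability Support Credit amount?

Disability Support Credit: 2% of the $54,100 excess over $206,200 is $1,082; credit = $3,425 − $1,082 = $2,343.

$2,343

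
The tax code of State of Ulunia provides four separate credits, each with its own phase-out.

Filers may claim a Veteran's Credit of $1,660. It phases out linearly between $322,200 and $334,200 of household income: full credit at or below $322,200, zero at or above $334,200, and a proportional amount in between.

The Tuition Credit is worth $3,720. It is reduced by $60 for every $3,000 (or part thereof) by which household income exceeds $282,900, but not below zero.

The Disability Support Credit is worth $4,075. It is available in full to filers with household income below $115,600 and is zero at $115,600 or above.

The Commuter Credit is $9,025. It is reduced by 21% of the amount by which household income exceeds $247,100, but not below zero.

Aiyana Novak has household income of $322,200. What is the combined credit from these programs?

$4,540

Veteran's Credit: $322,200 is at or below the $322,200 threshold, so the full $1,660 applies.
Tuition Credit: income exceeds $282,900 by $39,300, which is 14 full-or-partial $3,000 increments; reduction = 14 × $60 = $840, leaving $2,880.
Disability Support Credit: $322,200 meets or exceeds the $115,600 cutoff, so the credit is $0.
Commuter Credit: 21% of the $75,100 excess over $247,100 is $15,771 ≥ base, so the credit is $0.
Total: $1,660 + $2,880 + $0 + $0 = $4,540.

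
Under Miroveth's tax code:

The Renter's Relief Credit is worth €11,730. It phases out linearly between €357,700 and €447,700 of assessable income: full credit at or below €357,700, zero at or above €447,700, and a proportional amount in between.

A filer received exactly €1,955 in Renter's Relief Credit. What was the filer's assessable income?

€432,700

€1,955 is 1,955/11,730 of the full €11,730, so 9,775/11,730 of the €90,000 range has been used: income = €357,700 + €90,000 × 9,775/11,730 = €432,700.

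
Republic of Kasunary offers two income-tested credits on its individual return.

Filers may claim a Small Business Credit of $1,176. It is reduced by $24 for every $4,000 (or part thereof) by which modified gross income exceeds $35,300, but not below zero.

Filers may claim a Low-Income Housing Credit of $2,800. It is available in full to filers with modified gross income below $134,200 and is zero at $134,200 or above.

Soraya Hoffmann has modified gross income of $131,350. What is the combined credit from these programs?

$3,376

Small Business Credit: income exceeds $35,300 by $96,050, which is 25 full-or-partial $4,000 increments; reduction = 25 × $24 = $600, leaving $576.
Low-Income Housing Credit: $131,350 is below the $134,200 cutoff, so the full $2,800 applies.
Total: $576 + $2,800 = $3,376.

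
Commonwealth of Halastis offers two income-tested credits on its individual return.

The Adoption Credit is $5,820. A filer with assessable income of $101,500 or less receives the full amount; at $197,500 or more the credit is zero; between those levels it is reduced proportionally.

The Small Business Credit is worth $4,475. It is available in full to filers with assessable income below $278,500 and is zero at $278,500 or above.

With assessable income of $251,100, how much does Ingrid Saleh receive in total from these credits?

$4,475

Adoption Credit: $251,100 is at or above $197,500, so the credit is $0.
Small Business Credit: $251,100 is below the $278,500 cutoff, so the full $4,475 applies.
Total: $0 + $4,475 = $4,475.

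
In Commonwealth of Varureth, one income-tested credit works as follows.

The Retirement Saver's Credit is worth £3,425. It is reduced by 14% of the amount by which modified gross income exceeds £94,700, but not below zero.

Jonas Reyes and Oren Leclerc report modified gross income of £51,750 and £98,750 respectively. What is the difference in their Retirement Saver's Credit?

Jonas (£51,750): Retirement Saver's Credit: £51,750 is at or below the £94,700 threshold, so the full £3,425 applies.
Oren (£98,750): Retirement Saver's Credit: 14% of the £4,050 excess over £94,700 is £567; credit = £3,425 − £567 = £2,858.
Difference: |£3,425 − £2,858| = £567.

£567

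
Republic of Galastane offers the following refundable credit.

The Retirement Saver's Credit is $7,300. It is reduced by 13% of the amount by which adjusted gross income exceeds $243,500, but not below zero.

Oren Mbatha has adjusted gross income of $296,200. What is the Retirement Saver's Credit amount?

$449

Retirement Saver's Credit: 13% of the $52,700 excess over $243,500 is $6,851; credit = $7,300 − $6,851 = $449.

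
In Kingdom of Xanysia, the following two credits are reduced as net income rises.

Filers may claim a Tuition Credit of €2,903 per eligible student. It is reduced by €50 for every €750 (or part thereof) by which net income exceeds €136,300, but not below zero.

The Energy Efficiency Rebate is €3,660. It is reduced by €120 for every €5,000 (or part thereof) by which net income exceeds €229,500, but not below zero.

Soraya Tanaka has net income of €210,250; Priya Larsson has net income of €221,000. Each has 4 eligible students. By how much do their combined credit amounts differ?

€700

Soraya (€210,250): Tuition Credit: base = 4 × €2,903 = €11,612. income exceeds €136,300 by €73,950, which is 99 full-or-partial €750 increments; reduction = 99 × €50 = €4,950, leaving €6,662. Energy Efficiency Rebate: €210,250 is at or below the €229,500 threshold, so the full €3,660 applies. total €6,662 + €3,660 = €10,322
Priya (€221,000): Tuition Credit: base = 4 × €2,903 = €11,612. income exceeds €136,300 by €84,700, which is 113 full-or-partial €750 increments; reduction = 113 × €50 = €5,650, leaving €5,962. Energy Efficiency Rebate: €221,000 is at or below the €229,500 threshold, so the full €3,660 applies. total €5,962 + €3,660 = €9,622
Difference: |€10,322 − €9,622| = €700.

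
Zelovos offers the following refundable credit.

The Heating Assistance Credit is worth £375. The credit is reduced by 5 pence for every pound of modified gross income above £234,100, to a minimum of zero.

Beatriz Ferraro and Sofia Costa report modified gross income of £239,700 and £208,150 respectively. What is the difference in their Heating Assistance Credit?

£280

Beatriz (£239,700): Heating Assistance Credit: 5% of the £5,600 excess over £234,100 is £280; credit = £375 − £280 = £95.
Sofia (£208,150): Heating Assistance Credit: £208,150 is at or below the £234,100 threshold, so the full £375 applies.
Difference: |£95 − £375| = £280.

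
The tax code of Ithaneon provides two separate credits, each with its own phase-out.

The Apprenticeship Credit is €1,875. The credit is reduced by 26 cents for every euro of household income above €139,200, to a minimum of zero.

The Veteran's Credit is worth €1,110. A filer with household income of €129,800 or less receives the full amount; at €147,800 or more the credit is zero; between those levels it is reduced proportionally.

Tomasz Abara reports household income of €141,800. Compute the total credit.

€1,569

Apprenticeship Credit: 26% of the €2,600 excess over €139,200 is €676; credit = €1,875 − €676 = €1,199.
Veteran's Credit: €141,800 is €12,000 into a €18,000 phase-out range, leaving 6,000/18,000 of the credit: €1,110 × 6,000/18,000 = €370.
Total: €1,199 + €370 = €1,569.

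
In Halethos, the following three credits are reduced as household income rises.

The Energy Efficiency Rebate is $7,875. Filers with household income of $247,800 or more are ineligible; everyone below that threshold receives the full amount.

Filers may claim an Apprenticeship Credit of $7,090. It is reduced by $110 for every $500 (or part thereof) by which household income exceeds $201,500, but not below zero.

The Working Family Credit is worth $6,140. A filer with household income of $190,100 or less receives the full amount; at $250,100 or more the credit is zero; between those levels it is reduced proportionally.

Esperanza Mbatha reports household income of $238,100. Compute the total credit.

Energy Efficiency Rebate: $238,100 is below the $247,800 cutoff, so the full $7,875 applies.
Apprenticeship Credit: income exceeds $201,500 by $36,600 → 74 increments × $110 = $8,140 ≥ base, so the credit is $0.
Working Family Credit: $238,100 is $48,000 into a $60,000 phase-out range, leaving 12,000/60,000 of the credit: $6,140 × 12,000/60,000 = $1,228.
Total: $7,875 + $0 + $1,228 = $9,103.

$9,103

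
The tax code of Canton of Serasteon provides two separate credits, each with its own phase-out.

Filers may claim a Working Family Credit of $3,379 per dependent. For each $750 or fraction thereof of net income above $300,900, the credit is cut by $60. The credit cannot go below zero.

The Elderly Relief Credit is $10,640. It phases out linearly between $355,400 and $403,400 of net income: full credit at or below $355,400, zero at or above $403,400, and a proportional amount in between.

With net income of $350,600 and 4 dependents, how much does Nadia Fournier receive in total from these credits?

$20,136

Working Family Credit: base = 4 × $3,379 = $13,516. income exceeds $300,900 by $49,700, which is 67 full-or-partial $750 increments; reduction = 67 × $60 = $4,020, leaving $9,496.
Elderly Relief Credit: $350,600 is at or below the $355,400 threshold, so the full $10,640 applies.
Total: $9,496 + $10,640 = $20,136.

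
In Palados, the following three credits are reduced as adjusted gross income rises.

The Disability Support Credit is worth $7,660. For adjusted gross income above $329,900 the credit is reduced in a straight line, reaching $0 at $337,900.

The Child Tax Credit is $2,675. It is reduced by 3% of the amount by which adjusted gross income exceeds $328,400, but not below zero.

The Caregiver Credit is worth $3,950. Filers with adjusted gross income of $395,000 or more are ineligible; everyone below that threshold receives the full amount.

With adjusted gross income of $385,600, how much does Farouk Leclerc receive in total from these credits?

Disability Support Credit: $385,600 is at or above $337,900, so the credit is $0.
Child Tax Credit: 3% of the $57,200 excess over $328,400 is $1,716; credit = $2,675 − $1,716 = $959.
Caregiver Credit: $385,600 is below the $395,000 cutoff, so the full $3,950 applies.
Total: $0 + $959 + $3,950 = $4,909.

$4,909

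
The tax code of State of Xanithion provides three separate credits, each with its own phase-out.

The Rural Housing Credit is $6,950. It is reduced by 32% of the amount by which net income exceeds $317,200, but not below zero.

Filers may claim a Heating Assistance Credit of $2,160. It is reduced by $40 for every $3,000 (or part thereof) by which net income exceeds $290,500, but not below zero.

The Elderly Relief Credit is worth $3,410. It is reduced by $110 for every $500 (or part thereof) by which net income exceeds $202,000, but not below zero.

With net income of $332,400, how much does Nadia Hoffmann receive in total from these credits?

$3,686

Rural Housing Credit: 32% of the $15,200 excess over $317,200 is $4,864; credit = $6,950 − $4,864 = $2,086.
Heating Assistance Credit: income exceeds $290,500 by $41,900, which is 14 full-or-partial $3,000 increments; reduction = 14 × $40 = $560, leaving $1,600.
Elderly Relief Credit: income exceeds $202,000 by $130,400 → 261 increments × $110 = $28,710 ≥ base, so the credit is $0.
Total: $2,086 + $1,600 + $0 = $3,686.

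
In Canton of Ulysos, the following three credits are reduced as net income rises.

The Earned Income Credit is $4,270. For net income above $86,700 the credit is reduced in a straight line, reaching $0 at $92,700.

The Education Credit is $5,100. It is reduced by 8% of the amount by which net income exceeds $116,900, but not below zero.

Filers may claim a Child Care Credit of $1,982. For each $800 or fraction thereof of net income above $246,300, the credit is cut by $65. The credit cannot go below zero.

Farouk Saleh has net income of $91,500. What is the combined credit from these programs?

$7,936

Earned Income Credit: $91,500 is $4,800 into a $6,000 phase-out range, leaving 1,200/6,000 of the credit: $4,270 × 1,200/6,000 = $854.
Education Credit: $91,500 is at or below the $116,900 threshold, so the full $5,100 applies.
Child Care Credit: $91,500 is at or below the $246,300 threshold, so the full $1,982 applies.
Total: $854 + $5,100 + $1,982 = $7,936.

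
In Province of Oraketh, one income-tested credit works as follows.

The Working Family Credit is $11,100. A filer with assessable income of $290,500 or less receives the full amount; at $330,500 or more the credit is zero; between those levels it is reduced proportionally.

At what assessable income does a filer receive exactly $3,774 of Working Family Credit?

$316,900

$3,774 is 3,774/11,100 of the full $11,100, so 7,326/11,100 of the $40,000 range has been used: income = $290,500 + $40,000 × 7,326/11,100 = $316,900.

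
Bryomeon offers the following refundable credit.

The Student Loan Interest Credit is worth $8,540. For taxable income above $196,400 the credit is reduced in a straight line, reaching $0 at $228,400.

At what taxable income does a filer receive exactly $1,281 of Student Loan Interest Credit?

$1,281 is 1,281/8,540 of the full $8,540, so 7,259/8,540 of the $32,000 range has been used: income = $196,400 + $32,000 × 7,259/8,540 = $223,600.

$223,600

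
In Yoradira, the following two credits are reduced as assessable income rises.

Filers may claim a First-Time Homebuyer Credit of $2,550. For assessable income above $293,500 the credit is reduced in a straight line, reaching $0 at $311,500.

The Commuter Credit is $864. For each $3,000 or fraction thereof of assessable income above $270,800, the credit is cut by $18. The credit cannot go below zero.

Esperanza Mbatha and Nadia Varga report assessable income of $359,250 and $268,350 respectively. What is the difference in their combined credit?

$3,090

Esperanza ($359,250): First-Time Homebuyer Credit: $359,250 is at or above $311,500, so the credit is $0. Commuter Credit: income exceeds $270,800 by $88,450, which is 30 full-or-partial $3,000 increments; reduction = 30 × $18 = $540, leaving $324. total $0 + $324 = $324
Nadia ($268,350): First-Time Homebuyer Credit: $268,350 is at or below the $293,500 threshold, so the full $2,550 applies. Commuter Credit: $268,350 is at or below the $270,800 threshold, so the full $864 applies. total $2,550 + $864 = $3,414
Difference: |$324 − $3,414| = $3,090.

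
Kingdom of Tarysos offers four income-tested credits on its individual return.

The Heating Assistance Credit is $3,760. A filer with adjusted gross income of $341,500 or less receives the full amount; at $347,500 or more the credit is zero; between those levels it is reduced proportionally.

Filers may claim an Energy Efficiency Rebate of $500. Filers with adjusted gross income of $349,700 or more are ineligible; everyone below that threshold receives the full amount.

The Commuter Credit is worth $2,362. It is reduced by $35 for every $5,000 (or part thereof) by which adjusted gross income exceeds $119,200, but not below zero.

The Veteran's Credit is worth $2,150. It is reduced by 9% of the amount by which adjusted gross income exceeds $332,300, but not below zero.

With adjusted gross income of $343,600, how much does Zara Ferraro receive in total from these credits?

$4,864

Heating Assistance Credit: $343,600 is $2,100 into a $6,000 phase-out range, leaving 3,900/6,000 of the credit: $3,760 × 3,900/6,000 = $2,444.
Energy Efficiency Rebate: $343,600 is below the $349,700 cutoff, so the full $500 applies.
Commuter Credit: income exceeds $119,200 by $224,400, which is 45 full-or-partial $5,000 increments; reduction = 45 × $35 = $1,575, leaving $787.
Veteran's Credit: 9% of the $11,300 excess over $332,300 is $1,017; credit = $2,150 − $1,017 = $1,133.
Total: $2,444 + $500 + $787 + $1,133 = $4,864.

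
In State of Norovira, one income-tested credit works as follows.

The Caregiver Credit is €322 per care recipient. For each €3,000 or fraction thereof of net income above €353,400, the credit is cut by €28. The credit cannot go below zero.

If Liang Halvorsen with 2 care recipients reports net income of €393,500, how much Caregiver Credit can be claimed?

€252

Caregiver Credit: base = 2 × €322 = €644. income exceeds €353,400 by €40,100, which is 14 full-or-partial €3,000 increments; reduction = 14 × €28 = €392, leaving €252.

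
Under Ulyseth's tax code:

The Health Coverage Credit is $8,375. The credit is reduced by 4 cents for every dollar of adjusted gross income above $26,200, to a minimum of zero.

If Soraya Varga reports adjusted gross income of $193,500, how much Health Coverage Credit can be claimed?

$1,683

Health Coverage Credit: 4% of the $167,300 excess over $26,200 is $6,692; credit = $8,375 − $6,692 = $1,683.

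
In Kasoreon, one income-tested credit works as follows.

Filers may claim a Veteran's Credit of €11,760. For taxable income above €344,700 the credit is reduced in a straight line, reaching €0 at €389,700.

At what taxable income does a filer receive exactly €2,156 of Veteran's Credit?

€381,450

€2,156 is 2,156/11,760 of the full €11,760, so 9,604/11,760 of the €45,000 range has been used: income = €344,700 + €45,000 × 9,604/11,760 = €381,450.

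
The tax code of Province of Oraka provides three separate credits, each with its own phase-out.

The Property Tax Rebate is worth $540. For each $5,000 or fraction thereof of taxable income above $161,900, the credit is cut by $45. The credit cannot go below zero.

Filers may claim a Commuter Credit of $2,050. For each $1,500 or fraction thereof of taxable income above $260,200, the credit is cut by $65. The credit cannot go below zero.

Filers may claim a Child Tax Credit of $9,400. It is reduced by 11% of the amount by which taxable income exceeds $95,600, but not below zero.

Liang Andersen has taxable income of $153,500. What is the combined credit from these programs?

$5,621

Property Tax Rebate: $153,500 is at or below the $161,900 threshold, so the full $540 applies.
Commuter Credit: $153,500 is at or below the $260,200 threshold, so the full $2,050 applies.
Child Tax Credit: 11% of the $57,900 excess over $95,600 is $6,369; credit = $9,400 − $6,369 = $3,031.
Total: $540 + $2,050 + $3,031 = $5,621.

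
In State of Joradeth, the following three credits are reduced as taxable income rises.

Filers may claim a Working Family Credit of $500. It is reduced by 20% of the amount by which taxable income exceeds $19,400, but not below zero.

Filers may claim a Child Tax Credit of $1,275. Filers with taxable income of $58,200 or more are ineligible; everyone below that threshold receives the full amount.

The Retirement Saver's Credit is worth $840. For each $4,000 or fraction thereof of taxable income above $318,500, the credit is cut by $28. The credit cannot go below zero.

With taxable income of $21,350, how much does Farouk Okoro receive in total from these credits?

Working Family Credit: 20% of the $1,950 excess over $19,400 is $390; credit = $500 − $390 = $110.
Child Tax Credit: $21,350 is below the $58,200 cutoff, so the full $1,275 applies.
Retirement Saver's Credit: $21,350 is at or below the $318,500 threshold, so the full $840 applies.
Total: $110 + $1,275 + $840 = $2,225.

$2,225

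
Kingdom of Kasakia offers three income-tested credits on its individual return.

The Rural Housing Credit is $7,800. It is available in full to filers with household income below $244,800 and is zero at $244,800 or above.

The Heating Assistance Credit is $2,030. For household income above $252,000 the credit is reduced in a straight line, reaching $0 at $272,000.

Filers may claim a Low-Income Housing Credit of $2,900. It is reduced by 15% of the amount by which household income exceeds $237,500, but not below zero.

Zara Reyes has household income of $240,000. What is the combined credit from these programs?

Rural Housing Credit: $240,000 is below the $244,800 cutoff, so the full $7,800 applies.
Heating Assistance Credit: $240,000 is at or below the $252,000 threshold, so the full $2,030 applies.
Low-Income Housing Credit: 15% of the $2,500 excess over $237,500 is $375; credit = $2,900 − $375 = $2,525.
Total: $7,800 + $2,030 + $2,525 = $12,355.

$12,355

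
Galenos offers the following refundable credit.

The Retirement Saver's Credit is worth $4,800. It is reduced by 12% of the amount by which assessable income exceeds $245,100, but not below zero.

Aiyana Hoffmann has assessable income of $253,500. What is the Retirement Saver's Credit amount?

Retirement Saver's Credit: 12% of the $8,400 excess over $245,100 is $1,008; credit = $4,800 − $1,008 = $3,792.

$3,792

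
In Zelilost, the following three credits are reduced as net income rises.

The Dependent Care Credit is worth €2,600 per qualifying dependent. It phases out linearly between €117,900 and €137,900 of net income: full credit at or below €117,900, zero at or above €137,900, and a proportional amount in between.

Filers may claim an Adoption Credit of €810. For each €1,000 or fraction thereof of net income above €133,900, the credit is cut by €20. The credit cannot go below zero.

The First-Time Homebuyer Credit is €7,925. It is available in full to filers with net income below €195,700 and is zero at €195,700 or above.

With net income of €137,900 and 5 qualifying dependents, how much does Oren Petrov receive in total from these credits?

€8,655

Dependent Care Credit: base = 5 × €2,600 = €13,000. €137,900 is at or above €137,900, so the credit is €0.
Adoption Credit: income exceeds €133,900 by €4,000, which is 4 full-or-partial €1,000 increments; reduction = 4 × €20 = €80, leaving €730.
First-Time Homebuyer Credit: €137,900 is below the €195,700 cutoff, so the full €7,925 applies.
Total: €0 + €730 + €7,925 = €8,655.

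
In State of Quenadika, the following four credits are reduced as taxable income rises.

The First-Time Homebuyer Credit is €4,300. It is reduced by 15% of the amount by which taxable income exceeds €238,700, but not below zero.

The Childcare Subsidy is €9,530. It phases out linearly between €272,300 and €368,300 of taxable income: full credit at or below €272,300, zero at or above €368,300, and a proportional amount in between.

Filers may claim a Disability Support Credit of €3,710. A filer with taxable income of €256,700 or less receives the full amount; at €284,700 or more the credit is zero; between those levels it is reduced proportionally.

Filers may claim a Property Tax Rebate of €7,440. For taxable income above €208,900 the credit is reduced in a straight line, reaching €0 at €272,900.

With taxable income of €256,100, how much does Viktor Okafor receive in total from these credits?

First-Time Homebuyer Credit: 15% of the €17,400 excess over €238,700 is €2,610; credit = €4,300 − €2,610 = €1,690.
Childcare Subsidy: €256,100 is at or below the €272,300 threshold, so the full €9,530 applies.
Disability Support Credit: €256,100 is at or below the €256,700 threshold, so the full €3,710 applies.
Property Tax Rebate: €256,100 is €47,200 into a €64,000 phase-out range, leaving 16,800/64,000 of the credit: €7,440 × 16,800/64,000 = €1,953.
Total: €1,690 + €9,530 + €3,710 + €1,953 = €16,883.

€16,883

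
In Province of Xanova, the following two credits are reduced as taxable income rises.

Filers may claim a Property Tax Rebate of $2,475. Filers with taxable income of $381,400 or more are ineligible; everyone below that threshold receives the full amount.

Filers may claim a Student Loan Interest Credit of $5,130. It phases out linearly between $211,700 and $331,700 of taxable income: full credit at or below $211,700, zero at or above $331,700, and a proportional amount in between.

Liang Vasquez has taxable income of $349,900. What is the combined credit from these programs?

Property Tax Rebate: $349,900 is below the $381,400 cutoff, so the full $2,475 applies.
Student Loan Interest Credit: $349,900 is at or above $331,700, so the credit is $0.
Total: $2,475 + $0 = $2,475.

$2,475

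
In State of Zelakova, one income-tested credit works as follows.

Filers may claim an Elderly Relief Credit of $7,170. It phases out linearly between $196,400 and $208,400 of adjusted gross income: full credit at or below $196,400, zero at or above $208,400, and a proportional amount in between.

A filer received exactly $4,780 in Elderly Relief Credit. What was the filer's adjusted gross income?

$200,400

$4,780 is 4,780/7,170 of the full $7,170, so 2,390/7,170 of the $12,000 range has been used: income = $196,400 + $12,000 × 2,390/7,170 = $200,400.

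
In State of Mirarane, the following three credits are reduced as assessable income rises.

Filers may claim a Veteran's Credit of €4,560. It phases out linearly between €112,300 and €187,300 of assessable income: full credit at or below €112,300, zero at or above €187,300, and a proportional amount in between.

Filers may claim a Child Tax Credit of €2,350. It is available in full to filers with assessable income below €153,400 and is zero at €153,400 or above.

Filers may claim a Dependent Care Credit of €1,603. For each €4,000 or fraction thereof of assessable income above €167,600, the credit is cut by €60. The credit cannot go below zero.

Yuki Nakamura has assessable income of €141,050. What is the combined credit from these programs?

Veteran's Credit: €141,050 is €28,750 into a €75,000 phase-out range, leaving 46,250/75,000 of the credit: €4,560 × 46,250/75,000 = €2,812.
Child Tax Credit: €141,050 is below the €153,400 cutoff, so the full €2,350 applies.
Dependent Care Credit: €141,050 is at or below the €167,600 threshold, so the full €1,603 applies.
Total: €2,812 + €2,350 + €1,603 = €6,765.

€6,765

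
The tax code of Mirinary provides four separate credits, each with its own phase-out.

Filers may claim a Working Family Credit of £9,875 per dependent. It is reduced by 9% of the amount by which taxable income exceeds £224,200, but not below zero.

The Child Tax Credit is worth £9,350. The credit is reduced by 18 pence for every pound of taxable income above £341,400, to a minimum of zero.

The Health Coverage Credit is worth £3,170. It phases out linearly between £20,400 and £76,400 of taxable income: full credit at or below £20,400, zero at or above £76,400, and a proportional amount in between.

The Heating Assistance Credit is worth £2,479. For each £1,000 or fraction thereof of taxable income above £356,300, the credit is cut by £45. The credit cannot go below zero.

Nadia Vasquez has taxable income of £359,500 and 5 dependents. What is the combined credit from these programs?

Working Family Credit: base = 5 × £9,875 = £49,375. 9% of the £135,300 excess over £224,200 is £12,177; credit = £49,375 − £12,177 = £37,198.
Child Tax Credit: 18% of the £18,100 excess over £341,400 is £3,258; credit = £9,350 − £3,258 = £6,092.
Health Coverage Credit: £359,500 is at or above £76,400, so the credit is £0.
Heating Assistance Credit: income exceeds £356,300 by £3,200, which is 4 full-or-partial £1,000 increments; reduction = 4 × £45 = £180, leaving £2,299.
Total: £37,198 + £6,092 + £0 + £2,299 = £45,589.

£45,589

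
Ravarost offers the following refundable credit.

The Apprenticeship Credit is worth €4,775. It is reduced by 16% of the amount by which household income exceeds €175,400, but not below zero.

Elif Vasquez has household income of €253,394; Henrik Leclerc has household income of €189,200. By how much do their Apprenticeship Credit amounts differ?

€2,567

Elif (€253,394): Apprenticeship Credit: 16% of the €77,994 excess over €175,400 is €12,479.04 ≥ base, so the credit is €0.
Henrik (€189,200): Apprenticeship Credit: 16% of the €13,800 excess over €175,400 is €2,208; credit = €4,775 − €2,208 = €2,567.
Difference: |€0 − €2,567| = €2,567.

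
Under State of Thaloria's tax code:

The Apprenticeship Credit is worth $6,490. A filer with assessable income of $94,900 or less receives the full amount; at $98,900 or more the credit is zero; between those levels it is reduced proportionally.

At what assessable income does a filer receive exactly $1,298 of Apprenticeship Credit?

$98,100

$1,298 is 1,298/6,490 of the full $6,490, so 5,192/6,490 of the $4,000 range has been used: income = $94,900 + $4,000 × 5,192/6,490 = $98,100.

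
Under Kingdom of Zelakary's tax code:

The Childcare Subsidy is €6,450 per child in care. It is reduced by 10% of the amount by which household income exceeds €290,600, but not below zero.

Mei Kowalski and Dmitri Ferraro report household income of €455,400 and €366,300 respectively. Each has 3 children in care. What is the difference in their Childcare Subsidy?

€8,910

Mei (€455,400): Childcare Subsidy: base = 3 × €6,450 = €19,350. 10% of the €164,800 excess over €290,600 is €16,480; credit = €19,350 − €16,480 = €2,870.
Dmitri (€366,300): Childcare Subsidy: base = 3 × €6,450 = €19,350. 10% of the €75,700 excess over €290,600 is €7,570; credit = €19,350 − €7,570 = €11,780.
Difference: |€2,870 − €11,780| = €8,910.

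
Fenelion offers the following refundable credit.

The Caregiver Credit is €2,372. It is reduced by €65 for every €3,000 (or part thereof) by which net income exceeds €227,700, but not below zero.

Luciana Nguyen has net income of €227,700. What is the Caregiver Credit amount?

Caregiver Credit: €227,700 is at or below the €227,700 threshold, so the full €2,372 applies.

€2,372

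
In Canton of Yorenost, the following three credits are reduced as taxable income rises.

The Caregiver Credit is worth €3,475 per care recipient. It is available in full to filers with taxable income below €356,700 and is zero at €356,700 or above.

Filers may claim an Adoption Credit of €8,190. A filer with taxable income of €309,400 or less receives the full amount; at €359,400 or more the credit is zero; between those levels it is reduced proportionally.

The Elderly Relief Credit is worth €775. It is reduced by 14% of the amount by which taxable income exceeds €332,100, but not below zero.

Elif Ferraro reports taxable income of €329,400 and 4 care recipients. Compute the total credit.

Caregiver Credit: base = 4 × €3,475 = €13,900. €329,400 is below the €356,700 cutoff, so the full €13,900 applies.
Adoption Credit: €329,400 is €20,000 into a €50,000 phase-out range, leaving 30,000/50,000 of the credit: €8,190 × 30,000/50,000 = €4,914.
Elderly Relief Credit: €329,400 is at or below the €332,100 threshold, so the full €775 applies.
Total: €13,900 + €4,914 + €775 = €19,589.

€19,589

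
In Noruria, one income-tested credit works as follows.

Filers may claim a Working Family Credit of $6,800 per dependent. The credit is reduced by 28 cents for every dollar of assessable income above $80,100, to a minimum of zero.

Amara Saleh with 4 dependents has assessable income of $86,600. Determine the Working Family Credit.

$25,380

Working Family Credit: base = 4 × $6,800 = $27,200. 28% of the $6,500 excess over $80,100 is $1,820; credit = $27,200 − $1,820 = $25,380.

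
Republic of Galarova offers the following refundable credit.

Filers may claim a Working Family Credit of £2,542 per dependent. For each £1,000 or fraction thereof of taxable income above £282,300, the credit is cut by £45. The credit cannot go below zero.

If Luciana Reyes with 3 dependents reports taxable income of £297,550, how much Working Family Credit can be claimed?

£6,906

Working Family Credit: base = 3 × £2,542 = £7,626. income exceeds £282,300 by £15,250, which is 16 full-or-partial £1,000 increments; reduction = 16 × £45 = £720, leaving £6,906.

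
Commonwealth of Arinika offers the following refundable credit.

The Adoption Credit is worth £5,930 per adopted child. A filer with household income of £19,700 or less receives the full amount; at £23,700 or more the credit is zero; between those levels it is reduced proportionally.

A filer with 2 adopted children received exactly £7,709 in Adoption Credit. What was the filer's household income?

Full credit = 2 × £5,930 = £11,860.
£7,709 is 7,709/11,860 of the full £11,860, so 4,151/11,860 of the £4,000 range has been used: income = £19,700 + £4,000 × 4,151/11,860 = £21,100.

£21,100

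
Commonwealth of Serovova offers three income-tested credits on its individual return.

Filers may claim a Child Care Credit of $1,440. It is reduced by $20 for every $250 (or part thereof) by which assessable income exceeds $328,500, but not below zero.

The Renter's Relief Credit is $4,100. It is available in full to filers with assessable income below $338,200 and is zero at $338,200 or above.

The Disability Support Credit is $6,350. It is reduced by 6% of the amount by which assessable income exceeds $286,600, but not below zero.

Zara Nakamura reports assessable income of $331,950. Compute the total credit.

Child Care Credit: income exceeds $328,500 by $3,450, which is 14 full-or-partial $250 increments; reduction = 14 × $20 = $280, leaving $1,160.
Renter's Relief Credit: $331,950 is below the $338,200 cutoff, so the full $4,100 applies.
Disability Support Credit: 6% of the $45,350 excess over $286,600 is $2,721; credit = $6,350 − $2,721 = $3,629.
Total: $1,160 + $4,100 + $3,629 = $8,889.

$8,889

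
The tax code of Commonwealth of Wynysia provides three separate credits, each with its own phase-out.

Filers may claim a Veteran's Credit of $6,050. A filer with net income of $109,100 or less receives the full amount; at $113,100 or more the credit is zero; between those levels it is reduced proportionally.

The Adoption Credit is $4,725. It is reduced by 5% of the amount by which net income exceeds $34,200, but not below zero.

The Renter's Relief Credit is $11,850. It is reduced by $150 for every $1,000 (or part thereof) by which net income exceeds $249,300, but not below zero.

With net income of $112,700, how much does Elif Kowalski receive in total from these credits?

$13,255

Veteran's Credit: $112,700 is $3,600 into a $4,000 phase-out range, leaving 400/4,000 of the credit: $6,050 × 400/4,000 = $605.
Adoption Credit: 5% of the $78,500 excess over $34,200 is $3,925; credit = $4,725 − $3,925 = $800.
Renter's Relief Credit: $112,700 is at or below the $249,300 threshold, so the full $11,850 applies.
Total: $605 + $800 + $11,850 = $13,255.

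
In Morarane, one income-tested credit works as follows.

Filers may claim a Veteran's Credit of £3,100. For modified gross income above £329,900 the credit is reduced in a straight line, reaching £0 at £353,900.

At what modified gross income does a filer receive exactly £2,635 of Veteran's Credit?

£333,500

£2,635 is 2,635/3,100 of the full £3,100, so 465/3,100 of the £24,000 range has been used: income = £329,900 + £24,000 × 465/3,100 = £333,500.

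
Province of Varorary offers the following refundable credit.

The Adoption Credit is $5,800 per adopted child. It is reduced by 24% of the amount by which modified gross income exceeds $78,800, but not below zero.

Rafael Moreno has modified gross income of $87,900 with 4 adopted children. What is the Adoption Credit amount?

$21,016

Adoption Credit: base = 4 × $5,800 = $23,200. 24% of the $9,100 excess over $78,800 is $2,184; credit = $23,200 − $2,184 = $21,016.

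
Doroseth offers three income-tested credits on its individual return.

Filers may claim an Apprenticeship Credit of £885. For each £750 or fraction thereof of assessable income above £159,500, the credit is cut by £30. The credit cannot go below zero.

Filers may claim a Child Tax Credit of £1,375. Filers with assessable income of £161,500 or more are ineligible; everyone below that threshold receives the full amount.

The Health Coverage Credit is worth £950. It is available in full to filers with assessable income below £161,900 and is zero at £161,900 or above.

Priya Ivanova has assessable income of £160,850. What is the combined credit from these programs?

£3,150

Apprenticeship Credit: income exceeds £159,500 by £1,350, which is 2 full-or-partial £750 increments; reduction = 2 × £30 = £60, leaving £825.
Child Tax Credit: £160,850 is below the £161,500 cutoff, so the full £1,375 applies.
Health Coverage Credit: £160,850 is below the £161,900 cutoff, so the full £950 applies.
Total: £825 + £1,375 + £950 = £3,150.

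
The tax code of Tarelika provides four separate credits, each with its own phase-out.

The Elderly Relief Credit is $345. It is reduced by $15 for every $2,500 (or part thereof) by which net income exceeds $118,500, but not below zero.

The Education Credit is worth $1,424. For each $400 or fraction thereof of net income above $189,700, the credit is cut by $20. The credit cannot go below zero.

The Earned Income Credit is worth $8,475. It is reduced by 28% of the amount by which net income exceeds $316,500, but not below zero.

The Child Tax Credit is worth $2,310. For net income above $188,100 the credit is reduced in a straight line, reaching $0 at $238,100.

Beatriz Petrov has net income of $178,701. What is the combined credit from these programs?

$12,209

Elderly Relief Credit: income exceeds $118,500 by $60,201 → 25 increments × $15 = $375 ≥ base, so the credit is $0.
Education Credit: $178,701 is at or below the $189,700 threshold, so the full $1,424 applies.
Earned Income Credit: $178,701 is at or below the $316,500 threshold, so the full $8,475 applies.
Child Tax Credit: $178,701 is at or below the $188,100 threshold, so the full $2,310 applies.
Total: $0 + $1,424 + $8,475 + $2,310 = $12,209.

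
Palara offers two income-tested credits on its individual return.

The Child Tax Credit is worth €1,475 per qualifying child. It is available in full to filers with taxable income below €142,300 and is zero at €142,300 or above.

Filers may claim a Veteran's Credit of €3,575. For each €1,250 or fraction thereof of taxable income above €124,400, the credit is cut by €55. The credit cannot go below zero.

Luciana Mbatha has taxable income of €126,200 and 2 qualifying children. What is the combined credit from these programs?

Child Tax Credit: base = 2 × €1,475 = €2,950. €126,200 is below the €142,300 cutoff, so the full €2,950 applies.
Veteran's Credit: income exceeds €124,400 by €1,800, which is 2 full-or-partial €1,250 increments; reduction = 2 × €55 = €110, leaving €3,465.
Total: €2,950 + €3,465 = €6,415.

€6,415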